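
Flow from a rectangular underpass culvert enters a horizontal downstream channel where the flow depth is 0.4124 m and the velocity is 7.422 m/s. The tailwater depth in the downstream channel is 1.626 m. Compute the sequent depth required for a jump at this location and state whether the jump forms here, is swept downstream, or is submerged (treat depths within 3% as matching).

Fr₁ = V₁/√(g·y₁) = 7.422/√(9.81×0.4124) = 3.690.
Sequent-depth ratio: y₂/y₁ = ½[√(1 + 8Fr₁²) − 1] = ½[√109.93 − 1] = 4.742.
y₂ = 4.742 × 0.4124 = 1.956 m.
Tailwater y_tw = 1.626 m: y_tw < y₂, so the jump is swept downstream.

y₂ = 1.956 m; the jump is swept downstream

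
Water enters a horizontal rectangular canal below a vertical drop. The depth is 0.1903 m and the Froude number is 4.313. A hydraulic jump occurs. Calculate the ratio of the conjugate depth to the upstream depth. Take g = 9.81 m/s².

Fr₁ = 4.313 (given).
From the momentum equation for a rectangular channel, y₂/y₁ = ½[√(1 + 8Fr₁²) − 1] = ½[√149.82 − 1] = 5.620.

y₂/y₁ = 5.620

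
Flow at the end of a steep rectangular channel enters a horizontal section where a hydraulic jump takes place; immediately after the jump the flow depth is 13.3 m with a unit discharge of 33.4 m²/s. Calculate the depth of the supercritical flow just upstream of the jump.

y₁ = 1.18 m

V₂ = q/y₂ = 33.4/13.3 = 2.51 m/s; Fr₂ = V₂/√(g·y₂) = 0.220.
Since the conjugate-depth ratio holds either way, y₁/y₂ = ½[√(1 + 8Fr₂²) − 1] = ½[√1.387 − 1] = 0.0888.
y₁ = 0.0888 × 13.3 = 1.18 m.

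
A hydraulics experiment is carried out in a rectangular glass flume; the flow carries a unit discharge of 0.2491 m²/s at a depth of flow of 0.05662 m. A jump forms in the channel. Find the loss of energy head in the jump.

V₁ = q/y₁ = 0.2491/0.05662 = 4.400 m/s. Fr₁ = V₁/√(g·y₁) = 4.400/√(9.81×0.05662) = 5.903.
Conjugate-depth relation: y₂/y₁ = ½[√(1 + 8Fr₁²) − 1] = ½[√279.78 − 1] = 7.863.
y₂ = 7.863 × 0.05662 = 0.4452 m.
V₂ = q/y₂ = 0.2491/0.4452 = 0.5595 m/s. E₁ = y₁ + V₁²/2g = 1.043 m; E₂ = y₂ + V₂²/2g = 0.4612 m. ΔE = E₁ − E₂ = 0.5820 m.

ΔE = 0.5820 m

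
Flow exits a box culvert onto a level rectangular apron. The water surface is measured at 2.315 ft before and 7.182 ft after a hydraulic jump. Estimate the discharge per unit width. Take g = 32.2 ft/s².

q = 50.42 ft²/s

For a rectangular channel the momentum equation gives q² = ½·g·y₁·y₂·(y₁ + y₂) = ½×32.2×2.315×7.182×9.497 = 2542.
q = √2542 = 50.42 ft²/s.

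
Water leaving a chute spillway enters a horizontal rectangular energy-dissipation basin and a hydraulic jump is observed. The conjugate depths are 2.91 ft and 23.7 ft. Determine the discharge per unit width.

q = 172 ft²/s

For a rectangular channel the momentum equation gives q² = ½·g·y₁·y₂·(y₁ + y₂) = ½×32.2×2.91×23.7×26.6 = 29547.
q = √29547 = 172 ft²/s.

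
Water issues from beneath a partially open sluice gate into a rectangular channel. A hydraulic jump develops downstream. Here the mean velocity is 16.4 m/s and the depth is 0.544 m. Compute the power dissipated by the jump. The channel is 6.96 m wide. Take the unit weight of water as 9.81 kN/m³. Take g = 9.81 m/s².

P = 5425 kW

Fr₁ = V₁/√(g·y₁) = 16.4/√(9.81×0.544) = 7.10.
Conjugate-depth relation: y₂/y₁ = ½[√(1 + 8Fr₁²) − 1] = ½[√404.2 − 1] = 9.55.
y₂ = 9.55 × 0.544 = 5.20 m.
Head loss: ΔE = (y₂ − y₁)³/(4y₁y₂) = (5.20 − 0.544)³/(4×0.544×5.20) = 101/11.3 = 8.91 m.
q = V₁·y₁ = 16.4 × 0.544 = 8.92 m²/s. Q = q·b = 8.92 × 6.96 = 62.1 m³/s. P = γ·Q·ΔE = 9.81 × 62.1 × 8.91 = 5425 kW.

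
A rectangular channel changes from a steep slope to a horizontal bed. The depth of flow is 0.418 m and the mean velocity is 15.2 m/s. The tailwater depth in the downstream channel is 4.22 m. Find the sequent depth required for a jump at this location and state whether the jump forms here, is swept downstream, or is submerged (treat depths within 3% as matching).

Fr₁ = V₁/√(g·y₁) = 15.2/√(9.81×0.418) = 7.51.
By Bélanger, y₂/y₁ = ½[√(1 + 8Fr₁²) − 1] = ½[√451.7 − 1] = 10.1.
y₂ = 10.1 × 0.418 = 4.23 m.
Tailwater y_tw = 4.22 m: y_tw ≈ y₂, so the jump forms here.

y₂ = 4.23 m; the jump forms here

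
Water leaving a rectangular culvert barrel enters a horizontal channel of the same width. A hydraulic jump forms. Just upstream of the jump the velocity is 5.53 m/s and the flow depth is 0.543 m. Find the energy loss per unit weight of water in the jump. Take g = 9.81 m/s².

Fr₁ = V₁/√(g·y₁) = 5.53/√(9.81×0.543) = 2.40.
Conjugate-depth relation: y₂/y₁ = ½[√(1 + 8Fr₁²) − 1] = ½[√46.93 − 1] = 2.93.
y₂ = 2.93 × 0.543 = 1.59 m.
Head loss: ΔE = (y₂ − y₁)³/(4y₁y₂) = (1.59 − 0.543)³/(4×0.543×1.59) = 1.14/3.45 = 0.331 m.

ΔE = 0.331 m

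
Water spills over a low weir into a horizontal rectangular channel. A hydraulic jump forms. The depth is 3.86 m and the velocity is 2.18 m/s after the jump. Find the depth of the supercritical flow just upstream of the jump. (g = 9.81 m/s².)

Fr₂ = V₂/√(g·y₂) = 2.18/√(9.81×3.86) = 0.354.
Applying the sequent-depth relation in reverse, y₁/y₂ = ½[√(1 + 8Fr₂²) − 1] = ½[√2.004 − 1] = 0.208.
y₁ = 0.208 × 3.86 = 0.802 m.

y₁ = 0.802 m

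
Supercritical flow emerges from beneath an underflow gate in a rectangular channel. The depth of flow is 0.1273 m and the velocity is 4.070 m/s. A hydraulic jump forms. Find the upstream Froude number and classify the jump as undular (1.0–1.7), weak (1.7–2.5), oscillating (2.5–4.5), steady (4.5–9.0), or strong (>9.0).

Fr₁ = V₁/√(g·y₁) = 4.070/√(9.81×0.1273) = 3.642.
Fr₁ = 3.642 lies in the oscillating range.

Fr₁ = 3.642; oscillating jump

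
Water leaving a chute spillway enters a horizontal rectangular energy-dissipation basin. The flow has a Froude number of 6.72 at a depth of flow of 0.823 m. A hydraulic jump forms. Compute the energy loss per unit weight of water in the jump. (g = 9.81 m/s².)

ΔE = 11.8 m

Fr₁ = 6.72 (given).
Bélanger equation: y₂/y₁ = ½[√(1 + 8Fr₁²) − 1] = ½[√362.3 − 1] = 9.02.
y₂ = 9.02 × 0.823 = 7.42 m.
V₁ = Fr₁·√(g·y₁) = 6.72×√(9.81×0.823) = 19.1 m/s; q = V₁·y₁ = 15.7 m²/s. V₂ = q/y₂ = 15.7/7.42 = 2.12 m/s. E₁ = y₁ + V₁²/2g = 19.4 m; E₂ = y₂ + V₂²/2g = 7.65 m. ΔE = E₁ − E₂ = 11.8 m.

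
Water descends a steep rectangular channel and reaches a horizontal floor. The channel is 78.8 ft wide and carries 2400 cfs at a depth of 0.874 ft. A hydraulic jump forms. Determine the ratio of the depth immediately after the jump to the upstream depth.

q = Q/b = 2400/78.8 = 30.5 ft²/s; V₁ = q/y₁ = 34.8 ft/s. Fr₁ = V₁/√(g·y₁) = 6.57.
Conjugate-depth relation: y₂/y₁ = ½[√(1 + 8Fr₁²) − 1] = ½[√346.2 − 1] = 8.80.

y₂/y₁ = 8.80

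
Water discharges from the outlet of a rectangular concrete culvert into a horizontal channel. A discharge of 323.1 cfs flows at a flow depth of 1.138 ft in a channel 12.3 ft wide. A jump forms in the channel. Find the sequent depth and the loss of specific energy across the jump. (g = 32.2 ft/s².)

y₂ = 5.594 ft; ΔE = 3.475 ft

q = Q/b = 323.1/12.3 = 26.27 ft²/s; V₁ = q/y₁ = 23.08 ft/s. Fr₁ = V₁/√(g·y₁) = 3.813.
By Bélanger, y₂/y₁ = ½[√(1 + 8Fr₁²) − 1] = ½[√117.32 − 1] = 4.916.
y₂ = 4.916 × 1.138 = 5.594 ft.
Head loss: ΔE = (y₂ − y₁)³/(4y₁y₂) = (5.594 − 1.138)³/(4×1.138×5.594) = 88.49/25.46 = 3.475 ft.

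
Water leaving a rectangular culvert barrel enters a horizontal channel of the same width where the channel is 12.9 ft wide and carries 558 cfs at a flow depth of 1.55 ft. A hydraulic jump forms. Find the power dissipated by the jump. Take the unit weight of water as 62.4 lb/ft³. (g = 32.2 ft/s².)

q = Q/b = 558/12.9 = 43.3 ft²/s; V₁ = q/y₁ = 27.9 ft/s. Fr₁ = V₁/√(g·y₁) = 3.95.
Sequent-depth ratio: y₂/y₁ = ½[√(1 + 8Fr₁²) − 1] = ½[√125.8 − 1] = 5.11.
y₂ = 5.11 × 1.55 = 7.92 ft.
V₂ = q/y₂ = 43.3/7.92 = 5.46 ft/s. E₁ = y₁ + V₁²/2g = 13.6 ft; E₂ = y₂ + V₂²/2g = 8.38 ft. ΔE = E₁ − E₂ = 5.26 ft.
P = γ·Q·ΔE/550 = 62.4 × 558 × 5.26 / 550 = 333 hp.

P = 333 hp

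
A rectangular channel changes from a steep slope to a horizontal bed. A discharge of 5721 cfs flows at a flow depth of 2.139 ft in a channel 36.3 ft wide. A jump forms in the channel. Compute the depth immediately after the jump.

q = Q/b = 5721/36.3 = 157.6 ft²/s; V₁ = q/y₁ = 73.68 ft/s. Fr₁ = V₁/√(g·y₁) = 8.878.
Sequent-depth ratio: y₂/y₁ = ½[√(1 + 8Fr₁²) − 1] = ½[√631.57 − 1] = 12.07.
y₂ = 12.07 × 2.139 = 25.81 ft.

y₂ = 25.81 ft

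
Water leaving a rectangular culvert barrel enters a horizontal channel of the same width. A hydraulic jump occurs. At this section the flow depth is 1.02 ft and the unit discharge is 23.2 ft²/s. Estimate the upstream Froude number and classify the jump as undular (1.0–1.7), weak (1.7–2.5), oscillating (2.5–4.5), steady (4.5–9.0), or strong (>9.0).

Fr₁ = 3.97; oscillating jump

V₁ = q/y₁ = 23.2/1.02 = 22.7 ft/s. Fr₁ = V₁/√(g·y₁) = 22.7/√(32.2×1.02) = 3.97.
Fr₁ = 3.97 lies in the oscillating range.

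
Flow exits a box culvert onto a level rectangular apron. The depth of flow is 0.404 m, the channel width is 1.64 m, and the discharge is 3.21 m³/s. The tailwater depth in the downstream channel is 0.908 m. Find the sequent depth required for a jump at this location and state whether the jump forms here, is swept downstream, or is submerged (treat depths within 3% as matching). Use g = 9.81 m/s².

q = Q/b = 3.21/1.64 = 1.96 m²/s; V₁ = q/y₁ = 4.84 m/s. Fr₁ = V₁/√(g·y₁) = 2.43.
From the momentum equation for a rectangular channel, y₂/y₁ = ½[√(1 + 8Fr₁²) − 1] = ½[√48.38 − 1] = 2.98.
y₂ = 2.98 × 0.404 = 1.20 m.
Tailwater y_tw = 0.908 m: y_tw < y₂, so the jump is swept downstream.

y₂ = 1.20 m; the jump is swept downstream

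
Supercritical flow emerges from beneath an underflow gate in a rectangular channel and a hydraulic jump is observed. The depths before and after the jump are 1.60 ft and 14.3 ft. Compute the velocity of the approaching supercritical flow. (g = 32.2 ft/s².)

V₁ = 47.8 ft/s

For a rectangular channel the momentum equation gives q² = ½·g·y₁·y₂·(y₁ + y₂) = ½×32.2×1.60×14.3×15.9 = 5857.
q = √5857 = 76.5 ft²/s.
V₁ = q/y₁ = 76.5/1.60 = 47.8 ft/s.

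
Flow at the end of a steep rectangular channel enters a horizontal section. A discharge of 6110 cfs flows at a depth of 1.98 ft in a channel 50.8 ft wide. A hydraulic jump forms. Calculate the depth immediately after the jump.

y₂ = 20.3 ft

q = Q/b = 6110/50.8 = 120 ft²/s; V₁ = q/y₁ = 60.7 ft/s. Fr₁ = V₁/√(g·y₁) = 7.61.
From the momentum equation for a rectangular channel, y₂/y₁ = ½[√(1 + 8Fr₁²) − 1] = ½[√464.0 − 1] = 10.3.
y₂ = 10.3 × 1.98 = 20.3 ft.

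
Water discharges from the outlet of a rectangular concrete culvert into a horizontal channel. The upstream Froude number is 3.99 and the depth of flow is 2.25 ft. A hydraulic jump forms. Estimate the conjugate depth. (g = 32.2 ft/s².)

y₂ = 11.6 ft

Fr₁ = 3.99 (given).
From the momentum equation for a rectangular channel, y₂/y₁ = ½[√(1 + 8Fr₁²) − 1] = ½[√128.4 − 1] = 5.16.
y₂ = 5.16 × 2.25 = 11.6 ft.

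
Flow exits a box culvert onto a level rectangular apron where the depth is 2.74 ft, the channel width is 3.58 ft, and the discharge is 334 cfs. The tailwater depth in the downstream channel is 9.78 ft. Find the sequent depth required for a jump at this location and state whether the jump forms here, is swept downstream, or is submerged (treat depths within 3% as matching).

q = Q/b = 334/3.58 = 93.3 ft²/s; V₁ = q/y₁ = 34.0 ft/s. Fr₁ = V₁/√(g·y₁) = 3.63.
Conjugate-depth relation: y₂/y₁ = ½[√(1 + 8Fr₁²) − 1] = ½[√106.1 − 1] = 4.65.
y₂ = 4.65 × 2.74 = 12.7 ft.
Tailwater y_tw = 9.78 ft: y_tw < y₂, so the jump is swept downstream.

y₂ = 12.7 ft; the jump is swept downstream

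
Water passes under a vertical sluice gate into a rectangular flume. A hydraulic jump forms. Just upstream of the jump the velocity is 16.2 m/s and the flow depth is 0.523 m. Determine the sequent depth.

y₂ = 5.03 m

Fr₁ = V₁/√(g·y₁) = 16.2/√(9.81×0.523) = 7.15.
Conjugate-depth relation: y₂/y₁ = ½[√(1 + 8Fr₁²) − 1] = ½[√410.2 − 1] = 9.63.
y₂ = 9.63 × 0.523 = 5.03 m.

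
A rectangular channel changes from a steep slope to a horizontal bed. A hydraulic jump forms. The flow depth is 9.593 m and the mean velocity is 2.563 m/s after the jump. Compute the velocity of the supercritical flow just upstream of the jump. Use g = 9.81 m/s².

V₁ = 20.64 m/s

Fr₂ = V₂/√(g·y₂) = 2.563/√(9.81×9.593) = 0.2642.
Applying the sequent-depth relation in reverse, y₁/y₂ = ½[√(1 + 8Fr₂²) − 1] = ½[√1.5584 − 1] = 0.1242.
y₁ = 0.1242 × 9.593 = 1.191 m.
V₁ = q/y₁ = 24.59/1.191 = 20.64 m/s.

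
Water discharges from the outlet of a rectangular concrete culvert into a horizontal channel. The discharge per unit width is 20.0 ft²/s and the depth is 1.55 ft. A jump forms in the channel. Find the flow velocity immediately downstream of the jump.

V₂ = 6.06 ft/s

V₁ = q/y₁ = 20.0/1.55 = 12.9 ft/s. Fr₁ = V₁/√(g·y₁) = 12.9/√(32.2×1.55) = 1.83.
Sequent-depth ratio: y₂/y₁ = ½[√(1 + 8Fr₁²) − 1] = ½[√27.69 − 1] = 2.13.
y₂ = 2.13 × 1.55 = 3.30 ft.
V₂ = q/y₂ = 20.0/3.30 = 6.06 ft/s.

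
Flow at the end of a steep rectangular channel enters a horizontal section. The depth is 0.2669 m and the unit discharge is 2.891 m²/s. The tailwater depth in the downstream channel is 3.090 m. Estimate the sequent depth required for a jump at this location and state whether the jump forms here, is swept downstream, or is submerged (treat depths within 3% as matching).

y₂ = 2.397 m; the jump is submerged

V₁ = q/y₁ = 2.891/0.2669 = 10.83 m/s. Fr₁ = V₁/√(g·y₁) = 10.83/√(9.81×0.2669) = 6.694.
Sequent-depth ratio: y₂/y₁ = ½[√(1 + 8Fr₁²) − 1] = ½[√359.49 − 1] = 8.980.
y₂ = 8.980 × 0.2669 = 2.397 m.
Tailwater y_tw = 3.090 m: y_tw > y₂, so the jump is submerged.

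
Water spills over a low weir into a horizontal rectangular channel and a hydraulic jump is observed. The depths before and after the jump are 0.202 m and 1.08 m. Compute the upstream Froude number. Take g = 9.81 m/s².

For a rectangular channel the momentum equation gives q² = ½·g·y₁·y₂·(y₁ + y₂) = ½×9.81×0.202×1.08×1.28 = 1.37.
q = √1.37 = 1.17 m²/s.
V₁ = q/y₁ = 5.80 m/s; Fr₁ = V₁/√(g·y₁) = 4.12.

Fr₁ = 4.12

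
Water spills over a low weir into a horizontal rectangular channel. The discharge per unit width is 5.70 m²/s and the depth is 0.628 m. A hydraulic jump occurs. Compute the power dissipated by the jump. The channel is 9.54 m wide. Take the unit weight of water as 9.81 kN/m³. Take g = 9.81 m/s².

V₁ = q/y₁ = 5.70/0.628 = 9.08 m/s. Fr₁ = V₁/√(g·y₁) = 9.08/√(9.81×0.628) = 3.66.
Bélanger equation: y₂/y₁ = ½[√(1 + 8Fr₁²) − 1] = ½[√108.0 − 1] = 4.70.
y₂ = 4.70 × 0.628 = 2.95 m.
V₂ = q/y₂ = 5.70/2.95 = 1.93 m/s. E₁ = y₁ + V₁²/2g = 4.83 m; E₂ = y₂ + V₂²/2g = 3.14 m. ΔE = E₁ − E₂ = 1.69 m.
Q = q·b = 5.70 × 9.54 = 54.4 m³/s. P = γ·Q·ΔE = 9.81 × 54.4 × 1.69 = 900 kW.

P = 900 kW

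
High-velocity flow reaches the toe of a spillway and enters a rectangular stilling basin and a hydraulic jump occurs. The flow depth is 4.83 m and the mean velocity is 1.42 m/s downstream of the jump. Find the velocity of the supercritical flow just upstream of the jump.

V₁ = 18.0 m/s

Fr₂ = V₂/√(g·y₂) = 1.42/√(9.81×4.83) = 0.206.
Applying the sequent-depth relation in reverse, y₁/y₂ = ½[√(1 + 8Fr₂²) − 1] = ½[√1.340 − 1] = 0.0789.
y₁ = 0.0789 × 4.83 = 0.381 m.
V₁ = q/y₁ = 6.86/0.381 = 18.0 m/s.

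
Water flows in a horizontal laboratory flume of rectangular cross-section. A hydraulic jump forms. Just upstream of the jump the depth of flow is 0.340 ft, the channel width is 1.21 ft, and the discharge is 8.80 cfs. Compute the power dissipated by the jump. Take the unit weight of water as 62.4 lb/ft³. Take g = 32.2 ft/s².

P = 4.40 hp

q = Q/b = 8.80/1.21 = 7.27 ft²/s; V₁ = q/y₁ = 21.4 ft/s. Fr₁ = V₁/√(g·y₁) = 6.46.
Conjugate-depth relation: y₂/y₁ = ½[√(1 + 8Fr₁²) − 1] = ½[√335.3 − 1] = 8.66.
y₂ = 8.66 × 0.340 = 2.94 ft.
V₂ = q/y₂ = 7.27/2.94 = 2.47 ft/s. E₁ = y₁ + V₁²/2g = 7.44 ft; E₂ = y₂ + V₂²/2g = 3.04 ft. ΔE = E₁ − E₂ = 4.41 ft.
P = γ·Q·ΔE/550 = 62.4 × 8.80 × 4.41 / 550 = 4.40 hp.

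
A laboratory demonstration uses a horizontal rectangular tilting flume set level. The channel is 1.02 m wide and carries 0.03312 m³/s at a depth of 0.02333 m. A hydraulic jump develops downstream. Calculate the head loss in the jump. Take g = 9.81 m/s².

q = Q/b = 0.03312/1.02 = 0.03247 m²/s; V₁ = q/y₁ = 1.392 m/s. Fr₁ = V₁/√(g·y₁) = 2.909.
From the momentum equation for a rectangular channel, y₂/y₁ = ½[√(1 + 8Fr₁²) − 1] = ½[√68.711 − 1] = 3.645.
y₂ = 3.645 × 0.02333 = 0.08503 m.
Head loss: ΔE = (y₂ − y₁)³/(4y₁y₂) = (0.08503 − 0.02333)³/(4×0.02333×0.08503) = 0.0002349/0.007935 = 0.02960 m.

ΔE = 0.02960 m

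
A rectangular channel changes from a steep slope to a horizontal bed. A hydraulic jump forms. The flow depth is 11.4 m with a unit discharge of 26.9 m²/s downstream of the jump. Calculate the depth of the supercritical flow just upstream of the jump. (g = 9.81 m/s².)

V₂ = q/y₂ = 26.9/11.4 = 2.36 m/s; Fr₂ = V₂/√(g·y₂) = 0.223.
Applying the sequent-depth relation in reverse, y₁/y₂ = ½[√(1 + 8Fr₂²) − 1] = ½[√1.398 − 1] = 0.0912.
y₁ = 0.0912 × 11.4 = 1.04 m.

y₁ = 1.04 m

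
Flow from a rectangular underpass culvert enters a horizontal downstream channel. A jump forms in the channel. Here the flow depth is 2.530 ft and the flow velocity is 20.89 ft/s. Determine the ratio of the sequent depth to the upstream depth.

Fr₁ = V₁/√(g·y₁) = 20.89/√(32.2×2.530) = 2.314.
Sequent-depth ratio: y₂/y₁ = ½[√(1 + 8Fr₁²) − 1] = ½[√43.854 − 1] = 2.811.

y₂/y₁ = 2.811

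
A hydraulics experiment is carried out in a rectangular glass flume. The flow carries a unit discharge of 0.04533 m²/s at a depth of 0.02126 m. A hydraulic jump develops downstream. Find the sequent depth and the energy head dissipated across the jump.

y₂ = 0.1301 m; ΔE = 0.1166 m

V₁ = q/y₁ = 0.04533/0.02126 = 2.132 m/s. Fr₁ = V₁/√(g·y₁) = 2.132/√(9.81×0.02126) = 4.669.
By Bélanger, y₂/y₁ = ½[√(1 + 8Fr₁²) − 1] = ½[√175.38 − 1] = 6.122.
y₂ = 6.122 × 0.02126 = 0.1301 m.
V₂ = q/y₂ = 0.04533/0.1301 = 0.3483 m/s. E₁ = y₁ + V₁²/2g = 0.2530 m; E₂ = y₂ + V₂²/2g = 0.1363 m. ΔE = E₁ − E₂ = 0.1166 m.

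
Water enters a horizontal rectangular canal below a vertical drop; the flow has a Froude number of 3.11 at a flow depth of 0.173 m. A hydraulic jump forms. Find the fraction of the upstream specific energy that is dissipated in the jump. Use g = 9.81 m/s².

ΔE/E₁ = 0.273 (27.3%)

Fr₁ = 3.11 (given).
By Bélanger, y₂/y₁ = ½[√(1 + 8Fr₁²) − 1] = ½[√78.38 − 1] = 3.93.
y₂ = 3.93 × 0.173 = 0.679 m.
E₁ = y₁(1 + Fr₁²/2) = 0.173×(1 + 3.11²/2) = 1.01 m. ΔE = (y₂ − y₁)³/(4y₁y₂) = 0.276 m. ΔE/E₁ = 0.276/1.01 = 0.273.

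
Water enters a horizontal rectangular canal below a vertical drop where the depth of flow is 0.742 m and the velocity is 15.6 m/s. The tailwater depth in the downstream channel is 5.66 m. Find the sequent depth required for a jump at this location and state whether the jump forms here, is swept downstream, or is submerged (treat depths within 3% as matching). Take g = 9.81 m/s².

Fr₁ = V₁/√(g·y₁) = 15.6/√(9.81×0.742) = 5.78.
From the momentum equation for a rectangular channel, y₂/y₁ = ½[√(1 + 8Fr₁²) − 1] = ½[√268.5 − 1] = 7.69.
y₂ = 7.69 × 0.742 = 5.71 m.
Tailwater y_tw = 5.66 m: y_tw ≈ y₂, so the jump forms here.

y₂ = 5.71 m; the jump forms here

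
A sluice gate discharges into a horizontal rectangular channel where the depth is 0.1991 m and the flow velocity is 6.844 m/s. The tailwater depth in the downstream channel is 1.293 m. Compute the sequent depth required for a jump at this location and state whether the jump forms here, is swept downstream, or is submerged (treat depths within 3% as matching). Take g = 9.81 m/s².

Fr₁ = V₁/√(g·y₁) = 6.844/√(9.81×0.1991) = 4.897.
From the momentum equation for a rectangular channel, y₂/y₁ = ½[√(1 + 8Fr₁²) − 1] = ½[√192.85 − 1] = 6.444.
y₂ = 6.444 × 0.1991 = 1.283 m.
Tailwater y_tw = 1.293 m: y_tw ≈ y₂, so the jump forms here.

y₂ = 1.283 m; the jump forms here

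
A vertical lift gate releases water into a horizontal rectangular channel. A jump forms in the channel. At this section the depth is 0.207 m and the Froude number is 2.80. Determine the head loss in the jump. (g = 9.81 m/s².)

Fr₁ = 2.80 (given).
By Bélanger, y₂/y₁ = ½[√(1 + 8Fr₁²) − 1] = ½[√63.72 − 1] = 3.49.
y₂ = 3.49 × 0.207 = 0.723 m.
V₁ = Fr₁·√(g·y₁) = 2.80×√(9.81×0.207) = 3.99 m/s; q = V₁·y₁ = 0.826 m²/s. V₂ = q/y₂ = 0.826/0.723 = 1.14 m/s. E₁ = y₁ + V₁²/2g = 1.02 m; E₂ = y₂ + V₂²/2g = 0.789 m. ΔE = E₁ − E₂ = 0.229 m.

ΔE = 0.229 m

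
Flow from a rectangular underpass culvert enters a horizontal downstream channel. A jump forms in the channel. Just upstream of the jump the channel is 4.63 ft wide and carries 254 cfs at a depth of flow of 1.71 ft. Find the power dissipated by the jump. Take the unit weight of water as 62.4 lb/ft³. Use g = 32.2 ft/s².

q = Q/b = 254/4.63 = 54.9 ft²/s; V₁ = q/y₁ = 32.1 ft/s. Fr₁ = V₁/√(g·y₁) = 4.32.
Sequent-depth ratio: y₂/y₁ = ½[√(1 + 8Fr₁²) − 1] = ½[√150.5 − 1] = 5.63.
y₂ = 5.63 × 1.71 = 9.64 ft.
V₂ = q/y₂ = 54.9/9.64 = 5.69 ft/s. E₁ = y₁ + V₁²/2g = 17.7 ft; E₂ = y₂ + V₂²/2g = 10.1 ft. ΔE = E₁ − E₂ = 7.55 ft.
P = γ·Q·ΔE/550 = 62.4 × 254 × 7.55 / 550 = 218 hp.

P = 218 hp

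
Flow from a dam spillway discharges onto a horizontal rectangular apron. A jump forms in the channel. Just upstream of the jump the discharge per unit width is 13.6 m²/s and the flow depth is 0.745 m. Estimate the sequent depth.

y₂ = 6.75 m

V₁ = q/y₁ = 13.6/0.745 = 18.3 m/s. Fr₁ = V₁/√(g·y₁) = 18.3/√(9.81×0.745) = 6.75.
Bélanger equation: y₂/y₁ = ½[√(1 + 8Fr₁²) − 1] = ½[√365.8 − 1] = 9.06.
y₂ = 9.06 × 0.745 = 6.75 m.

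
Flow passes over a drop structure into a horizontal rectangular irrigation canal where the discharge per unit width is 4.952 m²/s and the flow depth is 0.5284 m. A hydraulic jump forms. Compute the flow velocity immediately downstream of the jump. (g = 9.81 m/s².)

V₁ = q/y₁ = 4.952/0.5284 = 9.372 m/s. Fr₁ = V₁/√(g·y₁) = 9.372/√(9.81×0.5284) = 4.116.
Sequent-depth ratio: y₂/y₁ = ½[√(1 + 8Fr₁²) − 1] = ½[√136.55 − 1] = 5.343.
y₂ = 5.343 × 0.5284 = 2.823 m.
V₂ = q/y₂ = 4.952/2.823 = 1.754 m/s.

V₂ = 1.754 m/s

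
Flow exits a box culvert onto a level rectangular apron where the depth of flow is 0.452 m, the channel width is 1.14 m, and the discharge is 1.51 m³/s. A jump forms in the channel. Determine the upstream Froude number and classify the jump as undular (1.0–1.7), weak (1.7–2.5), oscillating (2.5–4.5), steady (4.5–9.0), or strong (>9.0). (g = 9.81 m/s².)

Fr₁ = 1.39; undular jump

q = Q/b = 1.51/1.14 = 1.32 m²/s; V₁ = q/y₁ = 2.93 m/s. Fr₁ = V₁/√(g·y₁) = 1.39.
Fr₁ = 1.39 lies in the undular range.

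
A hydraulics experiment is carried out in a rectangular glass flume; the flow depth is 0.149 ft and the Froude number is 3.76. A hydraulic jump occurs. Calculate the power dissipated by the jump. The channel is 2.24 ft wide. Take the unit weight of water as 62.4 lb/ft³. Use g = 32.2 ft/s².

Fr₁ = 3.76 (given).
Conjugate-depth relation: y₂/y₁ = ½[√(1 + 8Fr₁²) − 1] = ½[√114.1 − 1] = 4.84.
y₂ = 4.84 × 0.149 = 0.721 ft.
Head loss: ΔE = (y₂ − y₁)³/(4y₁y₂) = (0.721 − 0.149)³/(4×0.149×0.721) = 0.187/0.430 = 0.436 ft.
V₁ = Fr₁·√(g·y₁) = 3.76×√(32.2×0.149) = 8.24 ft/s; q = V₁·y₁ = 1.23 ft²/s. Q = q·b = 1.23 × 2.24 = 2.75 cfs. P = γ·Q·ΔE/550 = 62.4 × 2.75 × 0.436 / 550 = 0.136 hp.

P = 0.136 hp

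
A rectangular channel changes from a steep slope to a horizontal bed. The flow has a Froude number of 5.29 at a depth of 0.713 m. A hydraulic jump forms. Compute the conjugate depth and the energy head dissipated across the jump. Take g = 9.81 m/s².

y₂ = 4.99 m; ΔE = 5.50 m

Fr₁ = 5.29 (given).
By Bélanger, y₂/y₁ = ½[√(1 + 8Fr₁²) − 1] = ½[√224.9 − 1] = 7.00.
y₂ = 7.00 × 0.713 = 4.99 m.
V₁ = Fr₁·√(g·y₁) = 5.29×√(9.81×0.713) = 14.0 m/s; q = V₁·y₁ = 9.98 m²/s. V₂ = q/y₂ = 9.98/4.99 = 2.00 m/s. E₁ = y₁ + V₁²/2g = 10.7 m; E₂ = y₂ + V₂²/2g = 5.19 m. ΔE = E₁ − E₂ = 5.50 m.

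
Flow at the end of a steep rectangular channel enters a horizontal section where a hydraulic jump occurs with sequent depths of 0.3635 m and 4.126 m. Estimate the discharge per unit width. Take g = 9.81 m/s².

q = 5.747 m²/s

For a rectangular channel the momentum equation gives q² = ½·g·y₁·y₂·(y₁ + y₂) = ½×9.81×0.3635×4.126×4.490 = 33.03.
q = √33.03 = 5.747 m²/s.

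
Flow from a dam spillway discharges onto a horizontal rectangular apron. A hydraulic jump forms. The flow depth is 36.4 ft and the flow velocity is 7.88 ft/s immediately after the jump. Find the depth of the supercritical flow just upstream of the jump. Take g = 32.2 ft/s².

Fr₂ = V₂/√(g·y₂) = 7.88/√(32.2×36.4) = 0.230.
Since the conjugate-depth ratio holds either way, y₁/y₂ = ½[√(1 + 8Fr₂²) − 1] = ½[√1.424 − 1] = 0.0966.
y₁ = 0.0966 × 36.4 = 3.52 ft.

y₁ = 3.52 ft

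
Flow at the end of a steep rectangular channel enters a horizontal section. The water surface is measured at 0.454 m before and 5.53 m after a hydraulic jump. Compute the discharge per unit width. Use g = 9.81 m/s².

q = 8.58 m²/s

For a rectangular channel the momentum equation gives q² = ½·g·y₁·y₂·(y₁ + y₂) = ½×9.81×0.454×5.53×5.98 = 73.7.
q = √73.7 = 8.58 m²/s.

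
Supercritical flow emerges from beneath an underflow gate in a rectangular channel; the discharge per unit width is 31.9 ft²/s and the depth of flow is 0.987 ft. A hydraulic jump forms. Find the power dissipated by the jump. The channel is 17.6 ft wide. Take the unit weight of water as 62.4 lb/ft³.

V₁ = q/y₁ = 31.9/0.987 = 32.3 ft/s. Fr₁ = V₁/√(g·y₁) = 32.3/√(32.2×0.987) = 5.73.
Bélanger equation: y₂/y₁ = ½[√(1 + 8Fr₁²) − 1] = ½[√263.9 − 1] = 7.62.
y₂ = 7.62 × 0.987 = 7.52 ft.
Head loss: ΔE = (y₂ − y₁)³/(4y₁y₂) = (7.52 − 0.987)³/(4×0.987×7.52) = 279/29.7 = 9.40 ft.
Q = q·b = 31.9 × 17.6 = 561 cfs. P = γ·Q·ΔE/550 = 62.4 × 561 × 9.40 / 550 = 599 hp.

P = 599 hp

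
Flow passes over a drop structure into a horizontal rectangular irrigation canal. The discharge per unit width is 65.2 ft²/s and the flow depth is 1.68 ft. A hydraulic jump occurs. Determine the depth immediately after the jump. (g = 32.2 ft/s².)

V₁ = q/y₁ = 65.2/1.68 = 38.8 ft/s. Fr₁ = V₁/√(g·y₁) = 38.8/√(32.2×1.68) = 5.28.
Sequent-depth ratio: y₂/y₁ = ½[√(1 + 8Fr₁²) − 1] = ½[√223.7 − 1] = 6.98.
y₂ = 6.98 × 1.68 = 11.7 ft.

y₂ = 11.7 ft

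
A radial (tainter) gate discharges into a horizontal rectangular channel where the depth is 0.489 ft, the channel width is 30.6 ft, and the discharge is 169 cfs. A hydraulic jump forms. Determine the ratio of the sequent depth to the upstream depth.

y₂/y₁ = 3.56

q = Q/b = 169/30.6 = 5.52 ft²/s; V₁ = q/y₁ = 11.3 ft/s. Fr₁ = V₁/√(g·y₁) = 2.85.
Bélanger equation: y₂/y₁ = ½[√(1 + 8Fr₁²) − 1] = ½[√65.81 − 1] = 3.56.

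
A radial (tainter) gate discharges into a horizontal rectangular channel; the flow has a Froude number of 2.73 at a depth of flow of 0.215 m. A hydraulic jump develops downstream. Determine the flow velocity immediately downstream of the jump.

V₂ = 1.17 m/s

Fr₁ = 2.73 (given).
Conjugate-depth relation: y₂/y₁ = ½[√(1 + 8Fr₁²) − 1] = ½[√60.62 − 1] = 3.39.
y₂ = 3.39 × 0.215 = 0.730 m.
V₁ = Fr₁·√(g·y₁) = 2.73×√(9.81×0.215) = 3.96 m/s; q = V₁·y₁ = 0.852 m²/s.
V₂ = q/y₂ = 0.852/0.730 = 1.17 m/s.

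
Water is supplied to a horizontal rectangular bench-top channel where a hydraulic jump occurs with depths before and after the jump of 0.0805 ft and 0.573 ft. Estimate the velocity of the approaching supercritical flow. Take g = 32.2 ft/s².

V₁ = 8.65 ft/s

For a rectangular channel the momentum equation gives q² = ½·g·y₁·y₂·(y₁ + y₂) = ½×32.2×0.0805×0.573×0.653 = 0.485.
q = √0.485 = 0.697 ft²/s.
V₁ = q/y₁ = 0.697/0.0805 = 8.65 ft/s.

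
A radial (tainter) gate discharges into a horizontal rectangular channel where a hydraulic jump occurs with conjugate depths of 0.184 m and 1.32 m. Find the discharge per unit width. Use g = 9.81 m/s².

For a rectangular channel the momentum equation gives q² = ½·g·y₁·y₂·(y₁ + y₂) = ½×9.81×0.184×1.32×1.50 = 1.79.
q = √1.79 = 1.34 m²/s.

q = 1.34 m²/s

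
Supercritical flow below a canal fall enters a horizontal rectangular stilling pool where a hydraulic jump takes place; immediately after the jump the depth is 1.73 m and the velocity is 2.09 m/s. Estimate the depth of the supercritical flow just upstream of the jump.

Fr₂ = V₂/√(g·y₂) = 2.09/√(9.81×1.73) = 0.507.
Applying the sequent-depth relation in reverse, y₁/y₂ = ½[√(1 + 8Fr₂²) − 1] = ½[√3.059 − 1] = 0.375.
y₁ = 0.375 × 1.73 = 0.648 m.

y₁ = 0.648 m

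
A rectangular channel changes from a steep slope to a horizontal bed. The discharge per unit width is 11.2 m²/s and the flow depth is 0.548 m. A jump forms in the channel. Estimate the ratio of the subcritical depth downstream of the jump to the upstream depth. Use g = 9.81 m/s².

y₂/y₁ = 12.0

V₁ = q/y₁ = 11.2/0.548 = 20.4 m/s. Fr₁ = V₁/√(g·y₁) = 20.4/√(9.81×0.548) = 8.81.
Bélanger equation: y₂/y₁ = ½[√(1 + 8Fr₁²) − 1] = ½[√622.6 − 1] = 12.0.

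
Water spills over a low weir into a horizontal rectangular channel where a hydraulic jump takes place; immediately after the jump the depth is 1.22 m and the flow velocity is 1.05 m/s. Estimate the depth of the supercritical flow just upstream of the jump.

Fr₂ = V₂/√(g·y₂) = 1.05/√(9.81×1.22) = 0.304.
Since the conjugate-depth ratio holds either way, y₁/y₂ = ½[√(1 + 8Fr₂²) − 1] = ½[√1.737 − 1] = 0.159.
y₁ = 0.159 × 1.22 = 0.194 m.

y₁ = 0.194 m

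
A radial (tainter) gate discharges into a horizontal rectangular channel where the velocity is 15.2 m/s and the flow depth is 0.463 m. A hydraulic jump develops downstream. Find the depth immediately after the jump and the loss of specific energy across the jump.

Fr₁ = V₁/√(g·y₁) = 15.2/√(9.81×0.463) = 7.13.
Conjugate-depth relation: y₂/y₁ = ½[√(1 + 8Fr₁²) − 1] = ½[√407.9 − 1] = 9.60.
y₂ = 9.60 × 0.463 = 4.44 m.
Head loss: ΔE = (y₂ − y₁)³/(4y₁y₂) = (4.44 − 0.463)³/(4×0.463×4.44) = 63.1/8.23 = 7.67 m.

y₂ = 4.44 m; ΔE = 7.67 m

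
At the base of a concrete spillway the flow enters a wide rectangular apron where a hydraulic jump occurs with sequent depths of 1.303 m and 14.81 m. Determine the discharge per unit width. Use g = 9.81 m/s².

For a rectangular channel the momentum equation gives q² = ½·g·y₁·y₂·(y₁ + y₂) = ½×9.81×1.303×14.81×16.11 = 1525.
q = √1525 = 39.05 m²/s.

q = 39.05 m²/s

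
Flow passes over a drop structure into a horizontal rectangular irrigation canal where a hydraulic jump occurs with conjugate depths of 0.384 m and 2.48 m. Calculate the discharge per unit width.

For a rectangular channel the momentum equation gives q² = ½·g·y₁·y₂·(y₁ + y₂) = ½×9.81×0.384×2.48×2.86 = 13.4.
q = √13.4 = 3.66 m²/s.

q = 3.66 m²/s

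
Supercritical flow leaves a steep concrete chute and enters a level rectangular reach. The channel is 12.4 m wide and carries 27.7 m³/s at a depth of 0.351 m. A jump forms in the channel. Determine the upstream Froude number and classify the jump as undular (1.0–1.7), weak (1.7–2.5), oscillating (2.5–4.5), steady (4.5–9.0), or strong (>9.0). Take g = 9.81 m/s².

q = Q/b = 27.7/12.4 = 2.23 m²/s; V₁ = q/y₁ = 6.36 m/s. Fr₁ = V₁/√(g·y₁) = 3.43.
Fr₁ = 3.43 lies in the oscillating range.

Fr₁ = 3.43; oscillating jump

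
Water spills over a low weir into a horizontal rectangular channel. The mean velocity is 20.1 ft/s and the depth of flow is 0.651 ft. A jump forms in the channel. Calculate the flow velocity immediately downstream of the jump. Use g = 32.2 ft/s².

Fr₁ = V₁/√(g·y₁) = 20.1/√(32.2×0.651) = 4.39.
From the momentum equation for a rectangular channel, y₂/y₁ = ½[√(1 + 8Fr₁²) − 1] = ½[√155.2 − 1] = 5.73.
y₂ = 5.73 × 0.651 = 3.73 ft.
q = V₁·y₁ = 20.1 × 0.651 = 13.1 ft²/s.
V₂ = q/y₂ = 13.1/3.73 = 3.51 ft/s.

V₂ = 3.51 ft/s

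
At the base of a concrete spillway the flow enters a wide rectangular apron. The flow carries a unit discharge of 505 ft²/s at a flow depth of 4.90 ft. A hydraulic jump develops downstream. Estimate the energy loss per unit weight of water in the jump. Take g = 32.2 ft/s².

V₁ = q/y₁ = 505/4.90 = 103 ft/s. Fr₁ = V₁/√(g·y₁) = 103/√(32.2×4.90) = 8.20.
Conjugate-depth relation: y₂/y₁ = ½[√(1 + 8Fr₁²) − 1] = ½[√539.6 − 1] = 11.1.
y₂ = 11.1 × 4.90 = 54.5 ft.
V₂ = q/y₂ = 505/54.5 = 9.27 ft/s. E₁ = y₁ + V₁²/2g = 170 ft; E₂ = y₂ + V₂²/2g = 55.8 ft. ΔE = E₁ − E₂ = 114 ft.

ΔE = 114 ft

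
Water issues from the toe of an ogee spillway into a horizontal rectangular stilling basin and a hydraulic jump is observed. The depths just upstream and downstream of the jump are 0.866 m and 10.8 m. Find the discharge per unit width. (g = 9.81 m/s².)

For a rectangular channel the momentum equation gives q² = ½·g·y₁·y₂·(y₁ + y₂) = ½×9.81×0.866×10.8×11.7 = 535.
q = √535 = 23.1 m²/s.

q = 23.1 m²/s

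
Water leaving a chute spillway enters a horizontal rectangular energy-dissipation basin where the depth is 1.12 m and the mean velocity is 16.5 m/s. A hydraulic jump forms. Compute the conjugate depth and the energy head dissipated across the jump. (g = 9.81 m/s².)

y₂ = 7.34 m; ΔE = 7.33 m

Fr₁ = V₁/√(g·y₁) = 16.5/√(9.81×1.12) = 4.98.
Sequent-depth ratio: y₂/y₁ = ½[√(1 + 8Fr₁²) − 1] = ½[√199.2 − 1] = 6.56.
y₂ = 6.56 × 1.12 = 7.34 m.
Head loss: ΔE = (y₂ − y₁)³/(4y₁y₂) = (7.34 − 1.12)³/(4×1.12×7.34) = 241/32.9 = 7.33 m.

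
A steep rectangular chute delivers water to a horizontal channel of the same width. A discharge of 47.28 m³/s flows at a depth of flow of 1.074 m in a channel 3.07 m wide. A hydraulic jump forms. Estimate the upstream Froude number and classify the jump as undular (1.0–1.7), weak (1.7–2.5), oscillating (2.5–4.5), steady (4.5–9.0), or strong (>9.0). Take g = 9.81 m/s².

Fr₁ = 4.418; oscillating jump

q = Q/b = 47.28/3.07 = 15.40 m²/s; V₁ = q/y₁ = 14.34 m/s. Fr₁ = V₁/√(g·y₁) = 4.418.
Fr₁ = 4.418 lies in the oscillating range.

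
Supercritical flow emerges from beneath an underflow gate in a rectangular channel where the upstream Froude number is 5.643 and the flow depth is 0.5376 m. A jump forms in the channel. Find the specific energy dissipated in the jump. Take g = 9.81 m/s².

ΔE = 4.915 m

Fr₁ = 5.643 (given).
Bélanger equation: y₂/y₁ = ½[√(1 + 8Fr₁²) − 1] = ½[√255.75 − 1] = 7.496.
y₂ = 7.496 × 0.5376 = 4.030 m.
Head loss: ΔE = (y₂ − y₁)³/(4y₁y₂) = (4.030 − 0.5376)³/(4×0.5376×4.030) = 42.59/8.666 = 4.915 m.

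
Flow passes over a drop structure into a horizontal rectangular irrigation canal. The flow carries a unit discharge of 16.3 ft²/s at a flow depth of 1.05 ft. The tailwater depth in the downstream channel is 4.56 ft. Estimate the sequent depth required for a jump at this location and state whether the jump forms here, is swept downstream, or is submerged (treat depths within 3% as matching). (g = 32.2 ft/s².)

y₂ = 3.47 ft; the jump is submerged

V₁ = q/y₁ = 16.3/1.05 = 15.5 ft/s. Fr₁ = V₁/√(g·y₁) = 15.5/√(32.2×1.05) = 2.67.
Conjugate-depth relation: y₂/y₁ = ½[√(1 + 8Fr₁²) − 1] = ½[√58.02 − 1] = 3.31.
y₂ = 3.31 × 1.05 = 3.47 ft.
Tailwater y_tw = 4.56 ft: y_tw > y₂, so the jump is submerged.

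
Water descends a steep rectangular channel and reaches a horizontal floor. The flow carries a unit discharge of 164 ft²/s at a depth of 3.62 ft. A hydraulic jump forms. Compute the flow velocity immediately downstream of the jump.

V₁ = q/y₁ = 164/3.62 = 45.3 ft/s. Fr₁ = V₁/√(g·y₁) = 45.3/√(32.2×3.62) = 4.20.
Bélanger equation: y₂/y₁ = ½[√(1 + 8Fr₁²) − 1] = ½[√141.9 − 1] = 5.46.
y₂ = 5.46 × 3.62 = 19.7 ft.
V₂ = q/y₂ = 164/19.7 = 8.30 ft/s.

V₂ = 8.30 ft/s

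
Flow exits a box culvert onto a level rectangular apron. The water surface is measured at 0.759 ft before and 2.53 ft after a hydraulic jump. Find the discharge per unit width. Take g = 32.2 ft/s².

q = 10.1 ft²/s

For a rectangular channel the momentum equation gives q² = ½·g·y₁·y₂·(y₁ + y₂) = ½×32.2×0.759×2.53×3.29 = 102.
q = √102 = 10.1 ft²/s.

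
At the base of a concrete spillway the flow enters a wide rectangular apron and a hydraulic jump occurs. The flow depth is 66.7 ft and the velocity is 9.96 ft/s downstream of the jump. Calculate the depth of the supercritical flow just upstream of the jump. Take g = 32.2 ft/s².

Fr₂ = V₂/√(g·y₂) = 9.96/√(32.2×66.7) = 0.215.
Applying the sequent-depth relation in reverse, y₁/y₂ = ½[√(1 + 8Fr₂²) − 1] = ½[√1.370 − 1] = 0.0851.
y₁ = 0.0851 × 66.7 = 5.68 ft.

y₁ = 5.68 ft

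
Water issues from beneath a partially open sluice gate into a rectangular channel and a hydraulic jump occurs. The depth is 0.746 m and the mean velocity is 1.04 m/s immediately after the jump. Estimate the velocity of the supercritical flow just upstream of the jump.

Fr₂ = V₂/√(g·y₂) = 1.04/√(9.81×0.746) = 0.384.
From the momentum equation (using Fr₂), y₁/y₂ = ½[√(1 + 8Fr₂²) − 1] = ½[√2.182 − 1] = 0.239.
y₁ = 0.239 × 0.746 = 0.178 m.
V₁ = q/y₁ = 0.776/0.178 = 4.36 m/s.

V₁ = 4.36 m/s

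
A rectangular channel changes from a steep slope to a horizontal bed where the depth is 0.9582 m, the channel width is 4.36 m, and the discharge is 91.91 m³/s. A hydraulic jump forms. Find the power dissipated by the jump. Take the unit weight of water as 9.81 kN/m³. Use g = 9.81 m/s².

P = 14522 kW

q = Q/b = 91.91/4.36 = 21.08 m²/s; V₁ = q/y₁ = 22.00 m/s. Fr₁ = V₁/√(g·y₁) = 7.176.
By Bélanger, y₂/y₁ = ½[√(1 + 8Fr₁²) − 1] = ½[√412.91 − 1] = 9.660.
y₂ = 9.660 × 0.9582 = 9.256 m.
Head loss: ΔE = (y₂ − y₁)³/(4y₁y₂) = (9.256 − 0.9582)³/(4×0.9582×9.256) = 571.4/35.48 = 16.11 m.
P = γ·Q·ΔE = 9.81 × 91.91 × 16.11 = 14522 kW.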